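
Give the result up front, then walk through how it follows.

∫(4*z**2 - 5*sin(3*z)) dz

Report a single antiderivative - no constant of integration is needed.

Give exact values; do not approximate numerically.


The answer is 4*z**3/3 + 5*cos(3*z)/3.
Step 1. Rewrite: now ∫(4*z**2) dz + ∫(-5*sin(3*z)) dz.
Step 2. Evaluate the standard form: now 5*cos(3*z)/3 + ∫(4*z**2) dz.
Step 3. Evaluate the standard form: now 4*z**3/3 + 5*cos(3*z)/3.
Answer: 4*z**3/3 + 5*cos(3*z)/3.


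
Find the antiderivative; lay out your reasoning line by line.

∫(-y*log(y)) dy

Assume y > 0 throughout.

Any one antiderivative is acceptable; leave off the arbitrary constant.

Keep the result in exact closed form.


Step 1. Integrate ∫(-y*log(y)) dy by parts with u = log(y), dv = (-y) dy, so v = -y**2/2 [assuming y > 0]: now -y**2*log(y)/2 + ∫(y/2) dy.
Step 2. Evaluate the standard form: now -y**2*log(y)/2 + y**2/4.
Answer: -y**2*log(y)/2 + y**2/4.


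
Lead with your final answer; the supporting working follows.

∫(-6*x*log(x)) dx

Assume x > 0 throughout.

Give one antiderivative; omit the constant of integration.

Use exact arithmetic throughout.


The answer is -3*x**2*log(x) + 3*x**2/2.
Step 1. Integrate ∫(-6*x*log(x)) dx by parts with u = log(x), dv = (-6*x) dx, so v = -3*x**2 [assuming x > 0]: now -3*x**2*log(x) + ∫(3*x) dx.
Step 2. Evaluate the standard form: now -3*x**2*log(x) + 3*x**2/2.
Answer: -3*x**2*log(x) + 3*x**2/2.


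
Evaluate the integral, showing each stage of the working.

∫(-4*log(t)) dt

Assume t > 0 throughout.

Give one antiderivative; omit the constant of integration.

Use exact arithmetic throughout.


Step 1. Integrate ∫(-4*log(t)) dt by parts with u = log(t), dv = (-4) dt, so v = -4*t [assuming t > 0]: now -4*t*log(t) + ∫(4) dt.
Step 2. Evaluate the standard form: now -4*t*log(t) + 4*t.
Answer: -4*t*log(t) + 4*t.


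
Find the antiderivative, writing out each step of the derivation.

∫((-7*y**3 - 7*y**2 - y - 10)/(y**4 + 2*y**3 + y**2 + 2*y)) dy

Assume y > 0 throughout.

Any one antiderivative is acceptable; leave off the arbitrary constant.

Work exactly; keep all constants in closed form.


Step 1. Decompose ∫((-7*y**3 - 7*y**2 - y - 10)/(y**4 + 2*y**3 + y**2 + 2*y)) dy by partial fractions, (-7*y**3 - 7*y**2 - y - 10)/(y**4 + 2*y**3 + y**2 + 2*y) = 3/(y**2 + 1) - 2/(y + 2) - 5/y: now ∫(-5/y) dy + ∫(-2/(y + 2)) dy + ∫(3/(y**2 + 1)) dy.
Step 2. Evaluate the standard form [assuming y > -2]: now -2*log(y + 2) + ∫(-5/y) dy + ∫(3/(y**2 + 1)) dy.
Step 3. Evaluate the standard form [assuming y > 0]: now -5*log(y) - 2*log(y + 2) + ∫(3/(y**2 + 1)) dy.
Step 4. Evaluate the standard form: now -5*log(y) - 2*log(y + 2) + 3*atan(y).
Answer: -5*log(y) - 2*log(y + 2) + 3*atan(y).


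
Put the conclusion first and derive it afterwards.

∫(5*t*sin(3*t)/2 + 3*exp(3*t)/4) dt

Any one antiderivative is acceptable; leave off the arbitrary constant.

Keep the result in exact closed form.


The answer is -5*t*cos(3*t)/6 + exp(3*t)/4 + 5*sin(3*t)/18.
Step 1. Rewrite: now ∫(5*t*sin(3*t)/2) dt + ∫(3*exp(3*t)/4) dt.
Step 2. Integrate ∫(5*t*sin(3*t)/2) dt by parts with u = t, dv = (5*sin(3*t)/2) dt, so v = -5*cos(3*t)/6: now -5*t*cos(3*t)/6 + ∫(3*exp(3*t)/4) dt + ∫(5*cos(3*t)/6) dt.
Step 3. Evaluate the standard form: now -5*t*cos(3*t)/6 + 5*sin(3*t)/18 + ∫(3*exp(3*t)/4) dt.
Step 4. Evaluate the standard form: now -5*t*cos(3*t)/6 + exp(3*t)/4 + 5*sin(3*t)/18.
Answer: -5*t*cos(3*t)/6 + exp(3*t)/4 + 5*sin(3*t)/18.


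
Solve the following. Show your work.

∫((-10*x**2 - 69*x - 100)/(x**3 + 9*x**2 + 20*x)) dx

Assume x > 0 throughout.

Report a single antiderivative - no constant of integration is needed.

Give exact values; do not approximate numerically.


Step 1. Decompose ∫((-10*x**2 - 69*x - 100)/(x**3 + 9*x**2 + 20*x)) dx by partial fractions, (-10*x**2 - 69*x - 100)/(x**3 + 9*x**2 + 20*x) = -1/(x + 5) - 4/(x + 4) - 5/x: now ∫(-5/x) dx + ∫(-4/(x + 4)) dx + ∫(-1/(x + 5)) dx.
Step 2. Evaluate the standard form [assuming x > -4]: now -4*log(x + 4) + ∫(-5/x) dx + ∫(-1/(x + 5)) dx.
Step 3. Evaluate the standard form [assuming x > -5]: now -4*log(x + 4) - log(x + 5) + ∫(-5/x) dx.
Step 4. Evaluate the standard form [assuming x > 0]: now -5*log(x) - 4*log(x + 4) - log(x + 5).
Answer: -5*log(x) - 4*log(x + 4) - log(x + 5).


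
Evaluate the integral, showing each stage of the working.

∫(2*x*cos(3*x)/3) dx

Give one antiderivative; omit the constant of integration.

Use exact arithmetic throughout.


Step 1. Integrate ∫(2*x*cos(3*x)/3) dx by parts with u = x, dv = (2*cos(3*x)/3) dx, so v = 2*sin(3*x)/9: now 2*x*sin(3*x)/9 + ∫(-2*sin(3*x)/9) dx.
Step 2. Evaluate the standard form: now 2*x*sin(3*x)/9 + 2*cos(3*x)/27.
Answer: 2*x*sin(3*x)/9 + 2*cos(3*x)/27.


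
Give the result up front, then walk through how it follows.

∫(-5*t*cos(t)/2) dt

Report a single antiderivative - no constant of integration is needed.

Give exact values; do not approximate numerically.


The answer is -5*t*sin(t)/2 - 5*cos(t)/2.
Step 1. Integrate ∫(-5*t*cos(t)/2) dt by parts with u = t, dv = (-5*cos(t)/2) dt, so v = -5*sin(t)/2: now -5*t*sin(t)/2 + ∫(5*sin(t)/2) dt.
Step 2. Evaluate the standard form: now -5*t*sin(t)/2 - 5*cos(t)/2.
Answer: -5*t*sin(t)/2 - 5*cos(t)/2.


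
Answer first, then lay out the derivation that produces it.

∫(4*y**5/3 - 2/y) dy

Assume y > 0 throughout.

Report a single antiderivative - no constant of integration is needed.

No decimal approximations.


The answer is 2*y**6/9 - 2*log(y).
Step 1. Rewrite: now ∫(-2/y) dy + ∫(4*y**5/3) dy.
Step 2. Evaluate the standard form [assuming y > 0]: now -2*log(y) + ∫(4*y**5/3) dy.
Step 3. Evaluate the standard form: now 2*y**6/9 - 2*log(y).
Answer: 2*y**6/9 - 2*log(y).


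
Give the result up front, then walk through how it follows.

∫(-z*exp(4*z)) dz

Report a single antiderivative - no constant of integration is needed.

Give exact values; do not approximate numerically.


The answer is -z*exp(4*z)/4 + exp(4*z)/16.
Step 1. Integrate ∫(-z*exp(4*z)) dz by parts with u = z, dv = (-exp(4*z)) dz, so v = -exp(4*z)/4: now -z*exp(4*z)/4 + ∫(exp(4*z)/4) dz.
Step 2. Evaluate the standard form: now -z*exp(4*z)/4 + exp(4*z)/16.
Answer: -z*exp(4*z)/4 + exp(4*z)/16.


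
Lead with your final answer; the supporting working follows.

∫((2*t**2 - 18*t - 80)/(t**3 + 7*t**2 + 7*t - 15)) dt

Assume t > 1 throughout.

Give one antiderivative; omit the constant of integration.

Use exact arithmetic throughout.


The answer is -4*log(t - 1) + log(t + 3) + 5*log(t + 5).
Step 1. Decompose ∫((2*t**2 - 18*t - 80)/(t**3 + 7*t**2 + 7*t - 15)) dt by partial fractions, (2*t**2 - 18*t - 80)/(t**3 + 7*t**2 + 7*t - 15) = 5/(t + 5) + 1/(t + 3) - 4/(t - 1): now ∫(-4/(t - 1)) dt + ∫(1/(t + 3)) dt + ∫(5/(t + 5)) dt.
Step 2. Evaluate the standard form [assuming t > -3]: now log(t + 3) + ∫(-4/(t - 1)) dt + ∫(5/(t + 5)) dt.
Step 3. Evaluate the standard form [assuming t > 1]: now -4*log(t - 1) + log(t + 3) + ∫(5/(t + 5)) dt.
Step 4. Evaluate the standard form [assuming t > -5]: now -4*log(t - 1) + log(t + 3) + 5*log(t + 5).
Answer: -4*log(t - 1) + log(t + 3) + 5*log(t + 5).


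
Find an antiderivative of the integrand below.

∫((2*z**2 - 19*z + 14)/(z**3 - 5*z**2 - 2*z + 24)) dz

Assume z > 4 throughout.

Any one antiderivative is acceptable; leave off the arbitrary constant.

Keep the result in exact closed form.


Answer: -5*log(z - 4) + 5*log(z - 3) + 2*log(z + 2).


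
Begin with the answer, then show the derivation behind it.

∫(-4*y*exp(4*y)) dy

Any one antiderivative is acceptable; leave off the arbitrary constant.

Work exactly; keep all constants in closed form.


The answer is -y*exp(4*y) + exp(4*y)/4.
Step 1. Integrate ∫(-4*y*exp(4*y)) dy by parts with u = y, dv = (-4*exp(4*y)) dy, so v = -exp(4*y): now -y*exp(4*y) + ∫(exp(4*y)) dy.
Step 2. Evaluate the standard form: now -y*exp(4*y) + exp(4*y)/4.
Answer: -y*exp(4*y) + exp(4*y)/4.


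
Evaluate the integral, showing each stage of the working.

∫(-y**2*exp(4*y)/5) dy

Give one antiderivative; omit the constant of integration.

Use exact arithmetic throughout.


Step 1. Integrate ∫(-y**2*exp(4*y)/5) dy by parts with u = y**2, dv = (-exp(4*y)/5) dy, so v = -exp(4*y)/20: now -y**2*exp(4*y)/20 + ∫(y*exp(4*y)/10) dy.
Step 2. Integrate ∫(y*exp(4*y)/10) dy by parts with u = y, dv = (exp(4*y)/10) dy, so v = exp(4*y)/40: now -y**2*exp(4*y)/20 + y*exp(4*y)/40 + ∫(-exp(4*y)/40) dy.
Step 3. Evaluate the standard form: now -y**2*exp(4*y)/20 + y*exp(4*y)/40 - exp(4*y)/160.
Answer: -y**2*exp(4*y)/20 + y*exp(4*y)/40 - exp(4*y)/160.


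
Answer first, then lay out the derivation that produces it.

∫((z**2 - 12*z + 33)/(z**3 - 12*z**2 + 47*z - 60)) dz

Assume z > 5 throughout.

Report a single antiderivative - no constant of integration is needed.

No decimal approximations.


The answer is -log(z - 5) - log(z - 4) + 3*log(z - 3).
Step 1. Decompose ∫((z**2 - 12*z + 33)/(z**3 - 12*z**2 + 47*z - 60)) dz by partial fractions, (z**2 - 12*z + 33)/(z**3 - 12*z**2 + 47*z - 60) = 3/(z - 3) - 1/(z - 4) - 1/(z - 5): now ∫(-1/(z - 5)) dz + ∫(-1/(z - 4)) dz + ∫(3/(z - 3)) dz.
Step 2. Evaluate the standard form [assuming z > 5]: now -log(z - 5) + ∫(-1/(z - 4)) dz + ∫(3/(z - 3)) dz.
Step 3. Evaluate the standard form [assuming z > 4]: now -log(z - 5) - log(z - 4) + ∫(3/(z - 3)) dz.
Step 4. Evaluate the standard form [assuming z > 3]: now -log(z - 5) - log(z - 4) + 3*log(z - 3).
Answer: -log(z - 5) - log(z - 4) + 3*log(z - 3).


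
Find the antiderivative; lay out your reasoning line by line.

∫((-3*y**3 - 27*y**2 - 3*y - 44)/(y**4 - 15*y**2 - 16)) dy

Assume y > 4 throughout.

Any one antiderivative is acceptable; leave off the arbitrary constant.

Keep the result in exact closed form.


Step 1. Decompose ∫((-3*y**3 - 27*y**2 - 3*y - 44)/(y**4 - 15*y**2 - 16)) dy by partial fractions, (-3*y**3 - 27*y**2 - 3*y - 44)/(y**4 - 15*y**2 - 16) = 1/(y**2 + 1) + 2/(y + 4) - 5/(y - 4): now ∫(-5/(y - 4)) dy + ∫(2/(y + 4)) dy + ∫(1/(y**2 + 1)) dy.
Step 2. Evaluate the standard form [assuming y > 4]: now -5*log(y - 4) + ∫(2/(y + 4)) dy + ∫(1/(y**2 + 1)) dy.
Step 3. Evaluate the standard form [assuming y > -4]: now -5*log(y - 4) + 2*log(y + 4) + ∫(1/(y**2 + 1)) dy.
Step 4. Evaluate the standard form: now -5*log(y - 4) + 2*log(y + 4) + atan(y).
Answer: -5*log(y - 4) + 2*log(y + 4) + atan(y).


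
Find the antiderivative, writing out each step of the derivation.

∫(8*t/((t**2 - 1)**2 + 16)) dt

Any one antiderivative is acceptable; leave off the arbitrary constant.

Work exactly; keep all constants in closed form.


Step 1. Substitute u = t**2 - 1, turning ∫(8*t/((t**2 - 1)**2 + 16)) dt into ∫(4/(u**2 + 16)) du: now ∫(4/(u**2 + 16)) du.
Step 2. Evaluate the standard form: now atan(u/4).
Step 3. Substitute back u = t**2 - 1: now atan(t**2/4 - 1/4).
Answer: atan(t**2/4 - 1/4).


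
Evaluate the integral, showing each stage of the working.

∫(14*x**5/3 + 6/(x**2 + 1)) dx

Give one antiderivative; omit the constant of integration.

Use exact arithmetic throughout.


Step 1. Rewrite: now ∫(14*x**5/3) dx + ∫(6/(x**2 + 1)) dx.
Step 2. Evaluate the standard form: now 6*atan(x) + ∫(14*x**5/3) dx.
Step 3. Evaluate the standard form: now 7*x**6/9 + 6*atan(x).
Answer: 7*x**6/9 + 6*atan(x).


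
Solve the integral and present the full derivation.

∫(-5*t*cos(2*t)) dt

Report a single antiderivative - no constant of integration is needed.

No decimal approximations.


Step 1. Integrate ∫(-5*t*cos(2*t)) dt by parts with u = t, dv = (-5*cos(2*t)) dt, so v = -5*sin(2*t)/2: now -5*t*sin(2*t)/2 + ∫(5*sin(2*t)/2) dt.
Step 2. Evaluate the standard form: now -5*t*sin(2*t)/2 - 5*cos(2*t)/4.
Answer: -5*t*sin(2*t)/2 - 5*cos(2*t)/4.


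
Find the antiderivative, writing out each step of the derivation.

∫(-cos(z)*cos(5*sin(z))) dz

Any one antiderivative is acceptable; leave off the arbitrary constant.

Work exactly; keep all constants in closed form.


Step 1. Substitute u = sin(z), turning ∫(-cos(z)*cos(5*sin(z))) dz into ∫(-cos(5*u)) du: now ∫(-cos(5*u)) du.
Step 2. Evaluate the standard form: now -sin(5*u)/5.
Step 3. Substitute back u = sin(z): now -sin(5*sin(z))/5.
Answer: -sin(5*sin(z))/5.


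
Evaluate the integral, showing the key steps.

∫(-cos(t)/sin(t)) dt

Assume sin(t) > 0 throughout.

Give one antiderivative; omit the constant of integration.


Step 1. Substitute u = sin(t), turning ∫(-cos(t)/sin(t)) dt into ∫(-1/u) du: now ∫(-1/u) du.
Step 2. Evaluate the standard form [assuming u > 0]: now -log(u).
Step 3. Substitute back u = sin(t): now -log(sin(t)).
Answer: -log(sin(t)).


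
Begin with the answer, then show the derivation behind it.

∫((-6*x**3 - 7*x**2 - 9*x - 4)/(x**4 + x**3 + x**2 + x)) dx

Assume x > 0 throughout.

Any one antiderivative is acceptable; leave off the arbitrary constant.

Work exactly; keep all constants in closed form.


The answer is -4*log(x) - 2*log(x + 1) - 3*atan(x).
Step 1. Decompose ∫((-6*x**3 - 7*x**2 - 9*x - 4)/(x**4 + x**3 + x**2 + x)) dx by partial fractions, (-6*x**3 - 7*x**2 - 9*x - 4)/(x**4 + x**3 + x**2 + x) = -3/(x**2 + 1) - 2/(x + 1) - 4/x: now ∫(-4/x) dx + ∫(-2/(x + 1)) dx + ∫(-3/(x**2 + 1)) dx.
Step 2. Evaluate the standard form [assuming x > 0]: now -4*log(x) + ∫(-2/(x + 1)) dx + ∫(-3/(x**2 + 1)) dx.
Step 3. Evaluate the standard form [assuming x > -1]: now -4*log(x) - 2*log(x + 1) + ∫(-3/(x**2 + 1)) dx.
Step 4. Evaluate the standard form: now -4*log(x) - 2*log(x + 1) - 3*atan(x).
Answer: -4*log(x) - 2*log(x + 1) - 3*atan(x).


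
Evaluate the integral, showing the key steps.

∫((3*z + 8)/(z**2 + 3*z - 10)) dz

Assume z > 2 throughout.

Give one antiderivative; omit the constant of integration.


Step 1. Decompose ∫((3*z + 8)/(z**2 + 3*z - 10)) dz by partial fractions, (3*z + 8)/(z**2 + 3*z - 10) = 1/(z + 5) + 2/(z - 2): now ∫(2/(z - 2)) dz + ∫(1/(z + 5)) dz.
Step 2. Evaluate the standard form [assuming z > 2]: now 2*log(z - 2) + ∫(1/(z + 5)) dz.
Step 3. Evaluate the standard form [assuming z > -5]: now 2*log(z - 2) + log(z + 5).
Answer: 2*log(z - 2) + log(z + 5).


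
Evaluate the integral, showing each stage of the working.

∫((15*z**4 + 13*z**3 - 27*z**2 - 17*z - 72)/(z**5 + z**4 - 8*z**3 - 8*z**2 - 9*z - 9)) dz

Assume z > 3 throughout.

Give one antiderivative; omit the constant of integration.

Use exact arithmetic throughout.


Step 1. Decompose ∫((15*z**4 + 13*z**3 - 27*z**2 - 17*z - 72)/(z**5 + z**4 - 8*z**3 - 8*z**2 - 9*z - 9)) dz by partial fractions, (15*z**4 + 13*z**3 - 27*z**2 - 17*z - 72)/(z**5 + z**4 - 8*z**3 - 8*z**2 - 9*z - 9) = 3/(z**2 + 1) + 5/(z + 3) + 5/(z + 1) + 5/(z - 3): now ∫(5/(z - 3)) dz + ∫(5/(z + 1)) dz + ∫(5/(z + 3)) dz + ∫(3/(z**2 + 1)) dz.
Step 2. Evaluate the standard form [assuming z > 3]: now 5*log(z - 3) + ∫(5/(z + 1)) dz + ∫(5/(z + 3)) dz + ∫(3/(z**2 + 1)) dz.
Step 3. Evaluate the standard form [assuming z > -1]: now 5*log(z - 3) + 5*log(z + 1) + ∫(5/(z + 3)) dz + ∫(3/(z**2 + 1)) dz.
Step 4. Evaluate the standard form [assuming z > -3]: now 5*log(z - 3) + 5*log(z + 1) + 5*log(z + 3) + ∫(3/(z**2 + 1)) dz.
Step 5. Evaluate the standard form: now 5*log(z - 3) + 5*log(z + 1) + 5*log(z + 3) + 3*atan(z).
Answer: 5*log(z - 3) + 5*log(z + 1) + 5*log(z + 3) + 3*atan(z).


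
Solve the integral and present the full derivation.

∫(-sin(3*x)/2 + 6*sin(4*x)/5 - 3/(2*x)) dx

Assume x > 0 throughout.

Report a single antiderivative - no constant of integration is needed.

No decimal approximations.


Step 1. Rewrite: now ∫(-3/(2*x)) dx + ∫(-sin(3*x)/2) dx + ∫(6*sin(4*x)/5) dx.
Step 2. Evaluate the standard form [assuming x > 0]: now -3*log(x)/2 + ∫(-sin(3*x)/2) dx + ∫(6*sin(4*x)/5) dx.
Step 3. Evaluate the standard form: now -3*log(x)/2 + cos(3*x)/6 + ∫(6*sin(4*x)/5) dx.
Step 4. Evaluate the standard form: now -3*log(x)/2 + cos(3*x)/6 - 3*cos(4*x)/10.
Answer: -3*log(x)/2 + cos(3*x)/6 - 3*cos(4*x)/10.


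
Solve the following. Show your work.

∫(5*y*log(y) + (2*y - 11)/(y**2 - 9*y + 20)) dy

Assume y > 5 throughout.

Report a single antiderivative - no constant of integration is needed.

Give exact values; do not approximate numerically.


Step 1. Rewrite: now ∫(5*y*log(y)) dy + ∫((2*y - 11)/(y**2 - 9*y + 20)) dy.
Step 2. Decompose ∫((2*y - 11)/(y**2 - 9*y + 20)) dy by partial fractions, (2*y - 11)/(y**2 - 9*y + 20) = 3/(y - 4) - 1/(y - 5): now ∫(5*y*log(y)) dy + ∫(-1/(y - 5)) dy + ∫(3/(y - 4)) dy.
Step 3. Evaluate the standard form [assuming y > 4]: now 3*log(y - 4) + ∫(5*y*log(y)) dy + ∫(-1/(y - 5)) dy.
Step 4. Evaluate the standard form [assuming y > 5]: now -log(y - 5) + 3*log(y - 4) + ∫(5*y*log(y)) dy.
Step 5. Integrate ∫(5*y*log(y)) dy by parts with u = log(y), dv = (5*y) dy, so v = 5*y**2/2 [assuming y > 0]: now 5*y**2*log(y)/2 - log(y - 5) + 3*log(y - 4) + ∫(-5*y/2) dy.
Step 6. Evaluate the standard form: now 5*y**2*log(y)/2 - 5*y**2/4 - log(y - 5) + 3*log(y - 4).
Answer: 5*y**2*log(y)/2 - 5*y**2/4 - log(y - 5) + 3*log(y - 4).


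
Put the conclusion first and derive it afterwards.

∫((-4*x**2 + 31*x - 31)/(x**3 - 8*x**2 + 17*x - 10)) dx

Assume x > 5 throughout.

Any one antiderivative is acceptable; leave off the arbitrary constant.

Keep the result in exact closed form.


The answer is 2*log(x - 5) - 5*log(x - 2) - log(x - 1).
Step 1. Decompose ∫((-4*x**2 + 31*x - 31)/(x**3 - 8*x**2 + 17*x - 10)) dx by partial fractions, (-4*x**2 + 31*x - 31)/(x**3 - 8*x**2 + 17*x - 10) = -1/(x - 1) - 5/(x - 2) + 2/(x - 5): now ∫(2/(x - 5)) dx + ∫(-5/(x - 2)) dx + ∫(-1/(x - 1)) dx.
Step 2. Evaluate the standard form [assuming x > 1]: now -log(x - 1) + ∫(2/(x - 5)) dx + ∫(-5/(x - 2)) dx.
Step 3. Evaluate the standard form [assuming x > 5]: now 2*log(x - 5) - log(x - 1) + ∫(-5/(x - 2)) dx.
Step 4. Evaluate the standard form [assuming x > 2]: now 2*log(x - 5) - 5*log(x - 2) - log(x - 1).
Answer: 2*log(x - 5) - 5*log(x - 2) - log(x - 1).


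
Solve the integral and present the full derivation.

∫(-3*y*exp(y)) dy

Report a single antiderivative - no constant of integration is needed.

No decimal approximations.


Step 1. Integrate ∫(-3*y*exp(y)) dy by parts with u = y, dv = (-3*exp(y)) dy, so v = -3*exp(y): now -3*y*exp(y) + ∫(3*exp(y)) dy.
Step 2. Evaluate the standard form: now -3*y*exp(y) + 3*exp(y).
Answer: -3*y*exp(y) + 3*exp(y).


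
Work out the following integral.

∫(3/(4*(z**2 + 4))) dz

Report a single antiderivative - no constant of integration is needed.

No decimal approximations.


Answer: 3*atan(z/2)/8.


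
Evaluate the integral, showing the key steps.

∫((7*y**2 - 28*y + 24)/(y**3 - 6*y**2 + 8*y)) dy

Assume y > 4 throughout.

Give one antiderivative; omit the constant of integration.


Step 1. Decompose ∫((7*y**2 - 28*y + 24)/(y**3 - 6*y**2 + 8*y)) dy by partial fractions, (7*y**2 - 28*y + 24)/(y**3 - 6*y**2 + 8*y) = 1/(y - 2) + 3/(y - 4) + 3/y: now ∫(3/y) dy + ∫(3/(y - 4)) dy + ∫(1/(y - 2)) dy.
Step 2. Evaluate the standard form [assuming y > 4]: now 3*log(y - 4) + ∫(3/y) dy + ∫(1/(y - 2)) dy.
Step 3. Evaluate the standard form [assuming y > 0]: now 3*log(y) + 3*log(y - 4) + ∫(1/(y - 2)) dy.
Step 4. Evaluate the standard form [assuming y > 2]: now 3*log(y) + 3*log(y - 4) + log(y - 2).
Answer: 3*log(y) + 3*log(y - 4) + log(y - 2).


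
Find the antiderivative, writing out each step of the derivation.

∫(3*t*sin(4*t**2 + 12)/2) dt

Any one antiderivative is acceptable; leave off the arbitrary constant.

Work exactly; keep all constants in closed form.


Step 1. Substitute u = t**2 + 3, turning ∫(3*t*sin(4*t**2 + 12)/2) dt into ∫(3*sin(4*u)/4) du: now ∫(3*sin(4*u)/4) du.
Step 2. Evaluate the standard form: now -3*cos(4*u)/16.
Step 3. Substitute back u = t**2 + 3: now -3*cos(4*t**2 + 12)/16.
Answer: -3*cos(4*t**2 + 12)/16.


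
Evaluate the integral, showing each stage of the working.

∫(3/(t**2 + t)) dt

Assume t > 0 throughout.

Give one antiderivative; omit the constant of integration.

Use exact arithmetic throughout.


Step 1. Decompose ∫(3/(t**2 + t)) dt by partial fractions, 3/(t**2 + t) = -3/(t + 1) + 3/t: now ∫(3/t) dt + ∫(-3/(t + 1)) dt.
Step 2. Evaluate the standard form [assuming t > 0]: now 3*log(t) + ∫(-3/(t + 1)) dt.
Step 3. Evaluate the standard form [assuming t > -1]: now 3*log(t) - 3*log(t + 1).
Answer: 3*log(t) - 3*log(t + 1).


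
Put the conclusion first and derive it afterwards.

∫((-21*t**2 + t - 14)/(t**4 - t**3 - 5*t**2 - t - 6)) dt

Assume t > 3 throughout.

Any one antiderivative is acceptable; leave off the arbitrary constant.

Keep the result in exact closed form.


The answer is -4*log(t - 3) + 4*log(t + 2) - atan(t).
Step 1. Decompose ∫((-21*t**2 + t - 14)/(t**4 - t**3 - 5*t**2 - t - 6)) dt by partial fractions, (-21*t**2 + t - 14)/(t**4 - t**3 - 5*t**2 - t - 6) = -1/(t**2 + 1) + 4/(t + 2) - 4/(t - 3): now ∫(-4/(t - 3)) dt + ∫(4/(t + 2)) dt + ∫(-1/(t**2 + 1)) dt.
Step 2. Evaluate the standard form [assuming t > 3]: now -4*log(t - 3) + ∫(4/(t + 2)) dt + ∫(-1/(t**2 + 1)) dt.
Step 3. Evaluate the standard form [assuming t > -2]: now -4*log(t - 3) + 4*log(t + 2) + ∫(-1/(t**2 + 1)) dt.
Step 4. Evaluate the standard form: now -4*log(t - 3) + 4*log(t + 2) - atan(t).
Answer: -4*log(t - 3) + 4*log(t + 2) - atan(t).


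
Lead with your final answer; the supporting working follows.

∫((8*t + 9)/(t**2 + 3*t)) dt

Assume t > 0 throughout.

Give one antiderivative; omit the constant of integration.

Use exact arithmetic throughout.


The answer is 3*log(t) + 5*log(t + 3).
Step 1. Decompose ∫((8*t + 9)/(t**2 + 3*t)) dt by partial fractions, (8*t + 9)/(t**2 + 3*t) = 5/(t + 3) + 3/t: now ∫(3/t) dt + ∫(5/(t + 3)) dt.
Step 2. Evaluate the standard form [assuming t > -3]: now 5*log(t + 3) + ∫(3/t) dt.
Step 3. Evaluate the standard form [assuming t > 0]: now 3*log(t) + 5*log(t + 3).
Answer: 3*log(t) + 5*log(t + 3).


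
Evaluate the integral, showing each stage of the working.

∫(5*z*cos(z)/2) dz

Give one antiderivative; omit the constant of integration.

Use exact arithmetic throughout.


Step 1. Integrate ∫(5*z*cos(z)/2) dz by parts with u = z, dv = (5*cos(z)/2) dz, so v = 5*sin(z)/2: now 5*z*sin(z)/2 + ∫(-5*sin(z)/2) dz.
Step 2. Evaluate the standard form: now 5*z*sin(z)/2 + 5*cos(z)/2.
Answer: 5*z*sin(z)/2 + 5*cos(z)/2.


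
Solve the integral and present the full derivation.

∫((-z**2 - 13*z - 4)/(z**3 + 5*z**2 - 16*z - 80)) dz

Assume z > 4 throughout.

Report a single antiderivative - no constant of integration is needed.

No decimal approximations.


Step 1. Decompose ∫((-z**2 - 13*z - 4)/(z**3 + 5*z**2 - 16*z - 80)) dz by partial fractions, (-z**2 - 13*z - 4)/(z**3 + 5*z**2 - 16*z - 80) = 4/(z + 5) - 4/(z + 4) - 1/(z - 4): now ∫(-1/(z - 4)) dz + ∫(-4/(z + 4)) dz + ∫(4/(z + 5)) dz.
Step 2. Evaluate the standard form [assuming z > -5]: now 4*log(z + 5) + ∫(-1/(z - 4)) dz + ∫(-4/(z + 4)) dz.
Step 3. Evaluate the standard form [assuming z > -4]: now -4*log(z + 4) + 4*log(z + 5) + ∫(-1/(z - 4)) dz.
Step 4. Evaluate the standard form [assuming z > 4]: now -log(z - 4) - 4*log(z + 4) + 4*log(z + 5).
Answer: -log(z - 4) - 4*log(z + 4) + 4*log(z + 5).


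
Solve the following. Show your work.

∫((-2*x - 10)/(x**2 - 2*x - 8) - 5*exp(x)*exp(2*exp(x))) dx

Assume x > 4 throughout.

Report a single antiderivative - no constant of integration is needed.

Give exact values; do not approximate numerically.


Step 1. Rewrite: now ∫((-2*x - 10)/(x**2 - 2*x - 8)) dx + ∫(-5*exp(x)*exp(2*exp(x))) dx.
Step 2. Substitute u = exp(x), turning ∫(-5*exp(x)*exp(2*exp(x))) dx into ∫(-5*exp(2*u)) du: now ∫((-2*x - 10)/(x**2 - 2*x - 8)) dx + ∫(-5*exp(2*u)) du.
Step 3. Evaluate the standard form: now -5*exp(2*u)/2 + ∫((-2*x - 10)/(x**2 - 2*x - 8)) dx.
Step 4. Substitute back u = exp(x): now -5*exp(2*exp(x))/2 + ∫((-2*x - 10)/(x**2 - 2*x - 8)) dx.
Step 5. Decompose ∫((-2*x - 10)/(x**2 - 2*x - 8)) dx by partial fractions, (-2*x - 10)/(x**2 - 2*x - 8) = 1/(x + 2) - 3/(x - 4): now -5*exp(2*exp(x))/2 + ∫(-3/(x - 4)) dx + ∫(1/(x + 2)) dx.
Step 6. Evaluate the standard form [assuming x > 4]: now -5*exp(2*exp(x))/2 - 3*log(x - 4) + ∫(1/(x + 2)) dx.
Step 7. Evaluate the standard form [assuming x > -2]: now -5*exp(2*exp(x))/2 - 3*log(x - 4) + log(x + 2).
Answer: -5*exp(2*exp(x))/2 - 3*log(x - 4) + log(x + 2).


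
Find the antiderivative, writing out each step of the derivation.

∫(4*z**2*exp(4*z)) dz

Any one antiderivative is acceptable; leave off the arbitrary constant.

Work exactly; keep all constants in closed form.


Step 1. Integrate ∫(4*z**2*exp(4*z)) dz by parts with u = z**2, dv = (4*exp(4*z)) dz, so v = exp(4*z): now z**2*exp(4*z) + ∫(-2*z*exp(4*z)) dz.
Step 2. Integrate ∫(-2*z*exp(4*z)) dz by parts with u = z, dv = (-2*exp(4*z)) dz, so v = -exp(4*z)/2: now z**2*exp(4*z) - z*exp(4*z)/2 + ∫(exp(4*z)/2) dz.
Step 3. Evaluate the standard form: now z**2*exp(4*z) - z*exp(4*z)/2 + exp(4*z)/8.
Answer: z**2*exp(4*z) - z*exp(4*z)/2 + exp(4*z)/8.


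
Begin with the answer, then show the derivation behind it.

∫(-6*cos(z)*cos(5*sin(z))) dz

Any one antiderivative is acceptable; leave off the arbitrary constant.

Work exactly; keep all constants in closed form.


The answer is -6*sin(5*sin(z))/5.
Step 1. Substitute u = sin(z), turning ∫(-6*cos(z)*cos(5*sin(z))) dz into ∫(-6*cos(5*u)) du: now ∫(-6*cos(5*u)) du.
Step 2. Evaluate the standard form: now -6*sin(5*u)/5.
Step 3. Substitute back u = sin(z): now -6*sin(5*sin(z))/5.
Answer: -6*sin(5*sin(z))/5.


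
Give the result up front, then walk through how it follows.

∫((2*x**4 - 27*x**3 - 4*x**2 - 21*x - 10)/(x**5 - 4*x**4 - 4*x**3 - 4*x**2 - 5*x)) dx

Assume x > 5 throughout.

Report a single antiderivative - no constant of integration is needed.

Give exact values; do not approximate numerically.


The answer is 2*log(x) - 3*log(x - 5) + 3*log(x + 1) - atan(x).
Step 1. Decompose ∫((2*x**4 - 27*x**3 - 4*x**2 - 21*x - 10)/(x**5 - 4*x**4 - 4*x**3 - 4*x**2 - 5*x)) dx by partial fractions, (2*x**4 - 27*x**3 - 4*x**2 - 21*x - 10)/(x**5 - 4*x**4 - 4*x**3 - 4*x**2 - 5*x) = -1/(x**2 + 1) + 3/(x + 1) - 3/(x - 5) + 2/x: now ∫(2/x) dx + ∫(-3/(x - 5)) dx + ∫(3/(x + 1)) dx + ∫(-1/(x**2 + 1)) dx.
Step 2. Evaluate the standard form [assuming x > -1]: now 3*log(x + 1) + ∫(2/x) dx + ∫(-3/(x - 5)) dx + ∫(-1/(x**2 + 1)) dx.
Step 3. Evaluate the standard form [assuming x > 5]: now -3*log(x - 5) + 3*log(x + 1) + ∫(2/x) dx + ∫(-1/(x**2 + 1)) dx.
Step 4. Evaluate the standard form [assuming x > 0]: now 2*log(x) - 3*log(x - 5) + 3*log(x + 1) + ∫(-1/(x**2 + 1)) dx.
Step 5. Evaluate the standard form: now 2*log(x) - 3*log(x - 5) + 3*log(x + 1) - atan(x).
Answer: 2*log(x) - 3*log(x - 5) + 3*log(x + 1) - atan(x).


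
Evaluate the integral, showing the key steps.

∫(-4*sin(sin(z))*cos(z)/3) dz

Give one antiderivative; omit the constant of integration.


Step 1. Substitute u = sin(z), turning ∫(-4*sin(sin(z))*cos(z)/3) dz into ∫(-4*sin(u)/3) du: now ∫(-4*sin(u)/3) du.
Step 2. Evaluate the standard form: now 4*cos(u)/3.
Step 3. Substitute back u = sin(z): now 4*cos(sin(z))/3.
Answer: 4*cos(sin(z))/3.


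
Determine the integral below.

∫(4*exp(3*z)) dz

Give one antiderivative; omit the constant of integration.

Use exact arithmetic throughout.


Answer: 4*exp(3*z)/3.


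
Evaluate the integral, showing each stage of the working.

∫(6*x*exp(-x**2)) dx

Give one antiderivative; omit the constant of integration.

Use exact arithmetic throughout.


Step 1. Substitute u = x**2, turning ∫(6*x*exp(-x**2)) dx into ∫(3*exp(-u)) du: now ∫(3*exp(-u)) du.
Step 2. Evaluate the standard form: now -3*exp(-u).
Step 3. Substitute back u = x**2: now -3*exp(-x**2).
Answer: -3*exp(-x**2).


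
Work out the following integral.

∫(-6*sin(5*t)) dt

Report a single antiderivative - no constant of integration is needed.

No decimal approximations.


Answer: 6*cos(5*t)/5.


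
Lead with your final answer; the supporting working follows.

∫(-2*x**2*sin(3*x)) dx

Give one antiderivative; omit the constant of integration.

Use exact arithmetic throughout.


The answer is 2*x**2*cos(3*x)/3 - 4*x*sin(3*x)/9 - 4*cos(3*x)/27.
Step 1. Integrate ∫(-2*x**2*sin(3*x)) dx by parts with u = x**2, dv = (-2*sin(3*x)) dx, so v = 2*cos(3*x)/3: now 2*x**2*cos(3*x)/3 + ∫(-4*x*cos(3*x)/3) dx.
Step 2. Integrate ∫(-4*x*cos(3*x)/3) dx by parts with u = x, dv = (-4*cos(3*x)/3) dx, so v = -4*sin(3*x)/9: now 2*x**2*cos(3*x)/3 - 4*x*sin(3*x)/9 + ∫(4*sin(3*x)/9) dx.
Step 3. Evaluate the standard form: now 2*x**2*cos(3*x)/3 - 4*x*sin(3*x)/9 - 4*cos(3*x)/27.
Answer: 2*x**2*cos(3*x)/3 - 4*x*sin(3*x)/9 - 4*cos(3*x)/27.


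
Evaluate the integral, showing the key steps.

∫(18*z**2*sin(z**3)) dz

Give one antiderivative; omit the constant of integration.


Step 1. Substitute u = z**3, turning ∫(18*z**2*sin(z**3)) dz into ∫(6*sin(u)) du: now ∫(6*sin(u)) du.
Step 2. Evaluate the standard form: now -6*cos(u).
Step 3. Substitute back u = z**3: now -6*cos(z**3).
Answer: -6*cos(z**3).


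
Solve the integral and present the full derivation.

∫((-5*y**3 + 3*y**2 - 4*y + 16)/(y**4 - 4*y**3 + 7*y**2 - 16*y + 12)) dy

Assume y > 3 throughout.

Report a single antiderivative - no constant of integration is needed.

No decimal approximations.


Step 1. Decompose ∫((-5*y**3 + 3*y**2 - 4*y + 16)/(y**4 - 4*y**3 + 7*y**2 - 16*y + 12)) dy by partial fractions, (-5*y**3 + 3*y**2 - 4*y + 16)/(y**4 - 4*y**3 + 7*y**2 - 16*y + 12) = -4/(y**2 + 4) - 1/(y - 1) - 4/(y - 3): now ∫(-4/(y - 3)) dy + ∫(-1/(y - 1)) dy + ∫(-4/(y**2 + 4)) dy.
Step 2. Evaluate the standard form [assuming y > 3]: now -4*log(y - 3) + ∫(-1/(y - 1)) dy + ∫(-4/(y**2 + 4)) dy.
Step 3. Evaluate the standard form [assuming y > 1]: now -4*log(y - 3) - log(y - 1) + ∫(-4/(y**2 + 4)) dy.
Step 4. Evaluate the standard form: now -4*log(y - 3) - log(y - 1) - 2*atan(y/2).
Answer: -4*log(y - 3) - log(y - 1) - 2*atan(y/2).


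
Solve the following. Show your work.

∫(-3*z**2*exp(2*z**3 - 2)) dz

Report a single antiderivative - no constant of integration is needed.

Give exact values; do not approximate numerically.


Step 1. Substitute u = z**3 - 1, turning ∫(-3*z**2*exp(2*z**3 - 2)) dz into ∫(-exp(2*u)) du: now ∫(-exp(2*u)) du.
Step 2. Evaluate the standard form: now -exp(2*u)/2.
Step 3. Substitute back u = z**3 - 1: now -exp(2*z**3 - 2)/2.
Answer: -exp(2*z**3 - 2)/2.


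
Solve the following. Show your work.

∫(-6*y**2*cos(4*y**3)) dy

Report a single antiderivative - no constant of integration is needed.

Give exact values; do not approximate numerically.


Step 1. Substitute u = y**3, turning ∫(-6*y**2*cos(4*y**3)) dy into ∫(-2*cos(4*u)) du: now ∫(-2*cos(4*u)) du.
Step 2. Evaluate the standard form: now -sin(4*u)/2.
Step 3. Substitute back u = y**3: now -sin(4*y**3)/2.
Answer: -sin(4*y**3)/2.


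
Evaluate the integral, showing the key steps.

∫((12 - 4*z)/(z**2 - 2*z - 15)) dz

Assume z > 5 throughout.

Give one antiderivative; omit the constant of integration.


Step 1. Decompose ∫((12 - 4*z)/(z**2 - 2*z - 15)) dz by partial fractions, (12 - 4*z)/(z**2 - 2*z - 15) = -3/(z + 3) - 1/(z - 5): now ∫(-1/(z - 5)) dz + ∫(-3/(z + 3)) dz.
Step 2. Evaluate the standard form [assuming z > 5]: now -log(z - 5) + ∫(-3/(z + 3)) dz.
Step 3. Evaluate the standard form [assuming z > -3]: now -log(z - 5) - 3*log(z + 3).
Answer: -log(z - 5) - 3*log(z + 3).


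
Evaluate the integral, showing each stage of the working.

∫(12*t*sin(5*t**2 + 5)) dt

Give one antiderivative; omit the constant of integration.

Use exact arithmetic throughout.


Step 1. Substitute u = t**2 + 1, turning ∫(12*t*sin(5*t**2 + 5)) dt into ∫(6*sin(5*u)) du: now ∫(6*sin(5*u)) du.
Step 2. Evaluate the standard form: now -6*cos(5*u)/5.
Step 3. Substitute back u = t**2 + 1: now -6*cos(5*t**2 + 5)/5.
Answer: -6*cos(5*t**2 + 5)/5.


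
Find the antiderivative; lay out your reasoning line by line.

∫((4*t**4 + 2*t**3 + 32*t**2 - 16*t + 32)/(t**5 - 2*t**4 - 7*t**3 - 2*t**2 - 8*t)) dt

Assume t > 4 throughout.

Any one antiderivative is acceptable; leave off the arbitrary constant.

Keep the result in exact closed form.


Step 1. Decompose ∫((4*t**4 + 2*t**3 + 32*t**2 - 16*t + 32)/(t**5 - 2*t**4 - 7*t**3 - 2*t**2 - 8*t)) dt by partial fractions, (4*t**4 + 2*t**3 + 32*t**2 - 16*t + 32)/(t**5 - 2*t**4 - 7*t**3 - 2*t**2 - 8*t) = 2/(t**2 + 1) + 4/(t + 2) + 4/(t - 4) - 4/t: now ∫(-4/t) dt + ∫(4/(t - 4)) dt + ∫(4/(t + 2)) dt + ∫(2/(t**2 + 1)) dt.
Step 2. Evaluate the standard form [assuming t > -2]: now 4*log(t + 2) + ∫(-4/t) dt + ∫(4/(t - 4)) dt + ∫(2/(t**2 + 1)) dt.
Step 3. Evaluate the standard form [assuming t > 0]: now -4*log(t) + 4*log(t + 2) + ∫(4/(t - 4)) dt + ∫(2/(t**2 + 1)) dt.
Step 4. Evaluate the standard form [assuming t > 4]: now -4*log(t) + 4*log(t - 4) + 4*log(t + 2) + ∫(2/(t**2 + 1)) dt.
Step 5. Evaluate the standard form: now -4*log(t) + 4*log(t - 4) + 4*log(t + 2) + 2*atan(t).
Answer: -4*log(t) + 4*log(t - 4) + 4*log(t + 2) + 2*atan(t).


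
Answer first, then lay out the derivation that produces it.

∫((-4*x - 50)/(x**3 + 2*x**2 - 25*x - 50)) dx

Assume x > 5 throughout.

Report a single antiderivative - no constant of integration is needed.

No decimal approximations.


The answer is -log(x - 5) + 2*log(x + 2) - log(x + 5).
Step 1. Decompose ∫((-4*x - 50)/(x**3 + 2*x**2 - 25*x - 50)) dx by partial fractions, (-4*x - 50)/(x**3 + 2*x**2 - 25*x - 50) = -1/(x + 5) + 2/(x + 2) - 1/(x - 5): now ∫(-1/(x - 5)) dx + ∫(2/(x + 2)) dx + ∫(-1/(x + 5)) dx.
Step 2. Evaluate the standard form [assuming x > -5]: now -log(x + 5) + ∫(-1/(x - 5)) dx + ∫(2/(x + 2)) dx.
Step 3. Evaluate the standard form [assuming x > 5]: now -log(x - 5) - log(x + 5) + ∫(2/(x + 2)) dx.
Step 4. Evaluate the standard form [assuming x > -2]: now -log(x - 5) + 2*log(x + 2) - log(x + 5).
Answer: -log(x - 5) + 2*log(x + 2) - log(x + 5).


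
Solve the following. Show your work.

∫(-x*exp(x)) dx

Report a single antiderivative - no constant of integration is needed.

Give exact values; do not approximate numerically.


Step 1. Integrate ∫(-x*exp(x)) dx by parts with u = x, dv = (-exp(x)) dx, so v = -exp(x): now -x*exp(x) + ∫(exp(x)) dx.
Step 2. Evaluate the standard form: now -x*exp(x) + exp(x).
Answer: -x*exp(x) + exp(x).


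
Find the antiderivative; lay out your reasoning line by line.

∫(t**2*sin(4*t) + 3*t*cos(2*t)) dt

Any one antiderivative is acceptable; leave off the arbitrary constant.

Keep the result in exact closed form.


Step 1. Rewrite: now ∫(3*t*cos(2*t)) dt + ∫(t**2*sin(4*t)) dt.
Step 2. Integrate ∫(3*t*cos(2*t)) dt by parts with u = t, dv = (3*cos(2*t)) dt, so v = 3*sin(2*t)/2: now 3*t*sin(2*t)/2 + ∫(t**2*sin(4*t)) dt + ∫(-3*sin(2*t)/2) dt.
Step 3. Evaluate the standard form: now 3*t*sin(2*t)/2 + 3*cos(2*t)/4 + ∫(t**2*sin(4*t)) dt.
Step 4. Integrate ∫(t**2*sin(4*t)) dt by parts with u = t**2, dv = (sin(4*t)) dt, so v = -cos(4*t)/4: now -t**2*cos(4*t)/4 + 3*t*sin(2*t)/2 + 3*cos(2*t)/4 + ∫(t*cos(4*t)/2) dt.
Step 5. Integrate ∫(t*cos(4*t)/2) dt by parts with u = t, dv = (cos(4*t)/2) dt, so v = sin(4*t)/8: now -t**2*cos(4*t)/4 + 3*t*sin(2*t)/2 + t*sin(4*t)/8 + 3*cos(2*t)/4 + ∫(-sin(4*t)/8) dt.
Step 6. Evaluate the standard form: now -t**2*cos(4*t)/4 + 3*t*sin(2*t)/2 + t*sin(4*t)/8 + 3*cos(2*t)/4 + cos(4*t)/32.
Answer: -t**2*cos(4*t)/4 + 3*t*sin(2*t)/2 + t*sin(4*t)/8 + 3*cos(2*t)/4 + cos(4*t)/32.


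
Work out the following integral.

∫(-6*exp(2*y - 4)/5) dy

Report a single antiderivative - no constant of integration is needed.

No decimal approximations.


Answer: -3*exp(2*y - 4)/5.


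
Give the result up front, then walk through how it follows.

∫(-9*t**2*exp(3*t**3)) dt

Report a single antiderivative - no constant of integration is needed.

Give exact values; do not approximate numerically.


The answer is -exp(3*t**3).
Step 1. Substitute u = t**3, turning ∫(-9*t**2*exp(3*t**3)) dt into ∫(-3*exp(3*u)) du: now ∫(-3*exp(3*u)) du.
Step 2. Evaluate the standard form: now -exp(3*u).
Step 3. Substitute back u = t**3: now -exp(3*t**3).
Answer: -exp(3*t**3).


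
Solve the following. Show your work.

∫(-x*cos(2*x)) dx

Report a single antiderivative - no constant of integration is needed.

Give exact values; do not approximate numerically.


Step 1. Integrate ∫(-x*cos(2*x)) dx by parts with u = x, dv = (-cos(2*x)) dx, so v = -sin(2*x)/2: now -x*sin(2*x)/2 + ∫(sin(2*x)/2) dx.
Step 2. Evaluate the standard form: now -x*sin(2*x)/2 - cos(2*x)/4.
Answer: -x*sin(2*x)/2 - cos(2*x)/4.


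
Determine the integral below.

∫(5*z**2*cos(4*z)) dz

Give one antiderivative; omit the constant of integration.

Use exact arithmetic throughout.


Answer: 5*z**2*sin(4*z)/4 + 5*z*cos(4*z)/8 - 5*sin(4*z)/32.


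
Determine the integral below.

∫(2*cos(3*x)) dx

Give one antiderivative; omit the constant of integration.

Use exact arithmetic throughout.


Answer: 2*sin(3*x)/3.


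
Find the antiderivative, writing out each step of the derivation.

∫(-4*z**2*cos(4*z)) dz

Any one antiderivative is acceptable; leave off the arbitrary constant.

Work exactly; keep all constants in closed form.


Step 1. Integrate ∫(-4*z**2*cos(4*z)) dz by parts with u = z**2, dv = (-4*cos(4*z)) dz, so v = -sin(4*z): now -z**2*sin(4*z) + ∫(2*z*sin(4*z)) dz.
Step 2. Integrate ∫(2*z*sin(4*z)) dz by parts with u = z, dv = (2*sin(4*z)) dz, so v = -cos(4*z)/2: now -z**2*sin(4*z) - z*cos(4*z)/2 + ∫(cos(4*z)/2) dz.
Step 3. Evaluate the standard form: now -z**2*sin(4*z) - z*cos(4*z)/2 + sin(4*z)/8.
Answer: -z**2*sin(4*z) - z*cos(4*z)/2 + sin(4*z)/8.


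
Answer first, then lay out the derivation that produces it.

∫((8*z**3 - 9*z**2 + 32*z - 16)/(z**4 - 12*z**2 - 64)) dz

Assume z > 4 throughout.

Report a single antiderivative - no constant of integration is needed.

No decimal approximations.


The answer is 3*log(z - 4) + 5*log(z + 4) - atan(z/2)/2.
Step 1. Decompose ∫((8*z**3 - 9*z**2 + 32*z - 16)/(z**4 - 12*z**2 - 64)) dz by partial fractions, (8*z**3 - 9*z**2 + 32*z - 16)/(z**4 - 12*z**2 - 64) = -1/(z**2 + 4) + 5/(z + 4) + 3/(z - 4): now ∫(3/(z - 4)) dz + ∫(5/(z + 4)) dz + ∫(-1/(z**2 + 4)) dz.
Step 2. Evaluate the standard form [assuming z > 4]: now 3*log(z - 4) + ∫(5/(z + 4)) dz + ∫(-1/(z**2 + 4)) dz.
Step 3. Evaluate the standard form [assuming z > -4]: now 3*log(z - 4) + 5*log(z + 4) + ∫(-1/(z**2 + 4)) dz.
Step 4. Evaluate the standard form: now 3*log(z - 4) + 5*log(z + 4) - atan(z/2)/2.
Answer: 3*log(z - 4) + 5*log(z + 4) - atan(z/2)/2.


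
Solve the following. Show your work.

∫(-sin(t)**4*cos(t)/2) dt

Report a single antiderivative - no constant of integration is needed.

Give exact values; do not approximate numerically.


Step 1. Substitute u = sin(t), turning ∫(-sin(t)**4*cos(t)/2) dt into ∫(-u**4/2) du: now ∫(-u**4/2) du.
Step 2. Evaluate the standard form: now -u**5/10.
Step 3. Substitute back u = sin(t): now -sin(t)**5/10.
Answer: -sin(t)**5/10.


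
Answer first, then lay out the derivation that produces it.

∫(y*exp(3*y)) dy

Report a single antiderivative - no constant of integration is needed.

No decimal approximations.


The answer is y*exp(3*y)/3 - exp(3*y)/9.
Step 1. Integrate ∫(y*exp(3*y)) dy by parts with u = y, dv = (exp(3*y)) dy, so v = exp(3*y)/3: now y*exp(3*y)/3 + ∫(-exp(3*y)/3) dy.
Step 2. Evaluate the standard form: now y*exp(3*y)/3 - exp(3*y)/9.
Answer: y*exp(3*y)/3 - exp(3*y)/9.


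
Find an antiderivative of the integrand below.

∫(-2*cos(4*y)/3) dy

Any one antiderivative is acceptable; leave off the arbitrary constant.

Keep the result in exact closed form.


Answer: -sin(4*y)/6.


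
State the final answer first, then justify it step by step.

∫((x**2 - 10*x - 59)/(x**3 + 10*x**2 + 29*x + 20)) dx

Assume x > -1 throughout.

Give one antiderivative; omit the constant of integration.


The answer is -4*log(x + 1) + log(x + 4) + 4*log(x + 5).
Step 1. Decompose ∫((x**2 - 10*x - 59)/(x**3 + 10*x**2 + 29*x + 20)) dx by partial fractions, (x**2 - 10*x - 59)/(x**3 + 10*x**2 + 29*x + 20) = 4/(x + 5) + 1/(x + 4) - 4/(x + 1): now ∫(-4/(x + 1)) dx + ∫(1/(x + 4)) dx + ∫(4/(x + 5)) dx.
Step 2. Evaluate the standard form [assuming x > -1]: now -4*log(x + 1) + ∫(1/(x + 4)) dx + ∫(4/(x + 5)) dx.
Step 3. Evaluate the standard form [assuming x > -5]: now -4*log(x + 1) + 4*log(x + 5) + ∫(1/(x + 4)) dx.
Step 4. Evaluate the standard form [assuming x > -4]: now -4*log(x + 1) + log(x + 4) + 4*log(x + 5).
Answer: -4*log(x + 1) + log(x + 4) + 4*log(x + 5).
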